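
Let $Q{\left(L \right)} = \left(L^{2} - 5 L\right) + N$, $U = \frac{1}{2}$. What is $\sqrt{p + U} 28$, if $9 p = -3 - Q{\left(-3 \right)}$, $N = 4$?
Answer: $\frac{14 i \sqrt{106}}{3} \approx 48.046 i$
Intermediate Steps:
$U = \frac{1}{2} \approx 0.5$
$Q{\left(L \right)} = 4 + L^{2} - 5 L$ ($Q{\left(L \right)} = \left(L^{2} - 5 L\right) + 4 = 4 + L^{2} - 5 L$)
$p = - \frac{31}{9}$ ($p = \frac{-3 - \left(4 + \left(-3\right)^{2} - -15\right)}{9} = \frac{-3 - \left(4 + 9 + 15\right)}{9} = \frac{-3 - 28}{9} = \frac{1}{9} \left(-31\right) = - \frac{31}{9} \approx -3.4444$)
$\sqrt{p + U} 28 = \sqrt{- \frac{31}{9} + \frac{1}{2}} \cdot 28 = \sqrt{- \frac{53}{18}} \cdot 28 = \frac{i \sqrt{106}}{6} \cdot 28 = \frac{14 i \sqrt{106}}{3}$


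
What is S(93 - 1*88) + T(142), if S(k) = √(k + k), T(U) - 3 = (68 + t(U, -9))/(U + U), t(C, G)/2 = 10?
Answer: 235/71 + √10 ≈ 6.4721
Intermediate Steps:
t(C, G) = 20 (t(C, G) = 2*10 = 20)
T(U) = 3 + 44/U (T(U) = 3 + (68 + 20)/(U + U) = 3 + 88/((2*U)) = 3 + 88*(1/(2*U)) = 3 + 44/U)
S(k) = √2*√k (S(k) = √(2*k) = √2*√k)
S(93 - 1*88) + T(142) = √2*√(93 - 1*88) + (3 + 44/142) = √2*√(93 - 88) + (3 + 44*(1/142)) = √2*√5 + (3 + 22/71) = √10 + 235/71 = 235/71 + √10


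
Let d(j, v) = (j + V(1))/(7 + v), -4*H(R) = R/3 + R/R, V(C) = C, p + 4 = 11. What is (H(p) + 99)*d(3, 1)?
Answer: 589/12 ≈ 49.083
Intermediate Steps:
p = 7 (p = -4 + 11 = 7)
H(R) = -1/4 - R/12 (H(R) = -(R/3 + R/R)/4 = -(R*(1/3) + 1)/4 = -(R/3 + 1)/4 = -(1 + R/3)/4 = -1/4 - R/12)
d(j, v) = (1 + j)/(7 + v) (d(j, v) = (j + 1)/(7 + v) = (1 + j)/(7 + v))
(H(p) + 99)*d(3, 1) = ((-1/4 - 1/12*7) + 99)*((1 + 3)/(7 + 1)) = ((-1/4 - 7/12) + 99)*(4/8) = (-5/6 + 99)*((1/8)*4) = (589/6)*(1/2) = 589/12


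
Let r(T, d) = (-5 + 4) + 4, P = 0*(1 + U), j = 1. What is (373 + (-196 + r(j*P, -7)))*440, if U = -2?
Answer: 79200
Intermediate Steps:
P = 0 (P = 0*(1 - 2) = 0*(-1) = 0)
r(T, d) = 3 (r(T, d) = -1 + 4 = 3)
(373 + (-196 + r(j*P, -7)))*440 = (373 + (-196 + 3))*440 = (373 - 193)*440 = 180*440 = 79200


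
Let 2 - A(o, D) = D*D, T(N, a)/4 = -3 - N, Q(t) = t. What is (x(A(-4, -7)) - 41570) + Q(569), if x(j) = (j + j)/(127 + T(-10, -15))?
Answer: -6355249/155 ≈ -41002.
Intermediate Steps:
T(N, a) = -12 - 4*N (T(N, a) = 4*(-3 - N) = -12 - 4*N)
A(o, D) = 2 - D² (A(o, D) = 2 - D*D = 2 - D²)
x(j) = 2*j/155 (x(j) = (j + j)/(127 + (-12 - 4*(-10))) = (2*j)/(127 + (-12 + 40)) = (2*j)/(127 + 28) = (2*j)/155 = (2*j)*(1/155) = 2*j/155)
(x(A(-4, -7)) - 41570) + Q(569) = (2*(2 - 1*(-7)²)/155 - 41570) + 569 = (2*(2 - 1*49)/155 - 41570) + 569 = (2*(2 - 49)/155 - 41570) + 569 = ((2/155)*(-47) - 41570) + 569 = (-94/155 - 41570) + 569 = -6443444/155 + 569 = -6355249/155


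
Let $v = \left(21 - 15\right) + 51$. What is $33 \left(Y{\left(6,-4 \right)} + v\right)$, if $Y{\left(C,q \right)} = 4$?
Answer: $2013$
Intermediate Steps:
$v = 57$ ($v = 6 + 51 = 57$)
$33 \left(Y{\left(6,-4 \right)} + v\right) = 33 \left(4 + 57\right) = 33 \cdot 61 = 2013$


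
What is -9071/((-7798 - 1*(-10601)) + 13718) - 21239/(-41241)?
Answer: -7735864/227114187 ≈ -0.034062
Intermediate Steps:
-9071/((-7798 - 1*(-10601)) + 13718) - 21239/(-41241) = -9071/((-7798 + 10601) + 13718) - 21239*(-1/41241) = -9071/(2803 + 13718) + 21239/41241 = -9071/16521 + 21239/41241 = -7735864/227114187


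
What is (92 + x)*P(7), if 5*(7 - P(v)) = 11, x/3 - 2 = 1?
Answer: 2424/5 ≈ 484.80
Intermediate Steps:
x = 9 (x = 6 + 3*1 = 6 + 3 = 9)
P(v) = 24/5 (P(v) = 7 - ⅕*11 = 7 - 11/5 = 24/5)
(92 + x)*P(7) = (92 + 9)*(24/5) = 101*(24/5) = 2424/5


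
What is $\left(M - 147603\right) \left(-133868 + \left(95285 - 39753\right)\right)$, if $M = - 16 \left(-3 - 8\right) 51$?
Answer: $10859484672$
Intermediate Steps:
$M = 8976$ ($M = - 16 \left(-3 - 8\right) 51 = \left(-16\right) \left(-11\right) 51 = 176 \cdot 51 = 8976$)
$\left(M - 147603\right) \left(-133868 + \left(95285 - 39753\right)\right) = \left(8976 - 147603\right) \left(-133868 + \left(95285 - 39753\right)\right) = - 138627 \left(-133868 + \left(95285 - 39753\right)\right) = - 138627 \left(-133868 + 55532\right) = \left(-138627\right) \left(-78336\right) = 10859484672$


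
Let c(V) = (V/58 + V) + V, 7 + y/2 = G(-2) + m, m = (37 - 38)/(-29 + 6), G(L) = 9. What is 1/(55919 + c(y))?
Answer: 667/37303472 ≈ 1.7880e-5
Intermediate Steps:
m = 1/23 (m = -1/(-23) = -1*(-1/23) = 1/23 ≈ 0.043478)
y = 94/23 (y = -14 + 2*(9 + 1/23) = -14 + 2*(208/23) = -14 + 416/23 = 94/23 ≈ 4.0870)
c(V) = 117*V/58 (c(V) = (V*(1/58) + V) + V = (V/58 + V) + V = 59*V/58 + V = 117*V/58)
1/(55919 + c(y)) = 1/(55919 + (117/58)*(94/23)) = 1/(55919 + 5499/667) = 1/(37303472/667) = 667/37303472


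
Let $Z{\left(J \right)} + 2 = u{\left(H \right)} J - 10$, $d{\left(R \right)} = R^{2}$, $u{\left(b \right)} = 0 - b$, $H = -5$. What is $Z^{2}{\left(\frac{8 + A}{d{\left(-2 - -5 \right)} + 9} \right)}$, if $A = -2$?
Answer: $\frac{961}{9} \approx 106.78$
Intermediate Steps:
$u{\left(b \right)} = - b$
$Z{\left(J \right)} = -12 + 5 J$ ($Z{\left(J \right)} = -2 + \left(\left(-1\right) \left(-5\right) J - 10\right) = -2 + \left(5 J - 10\right) = -2 + \left(-10 + 5 J\right) = -12 + 5 J$)
$Z^{2}{\left(\frac{8 + A}{d{\left(-2 - -5 \right)} + 9} \right)} = \left(-12 + 5 \frac{8 - 2}{\left(-2 - -5\right)^{2} + 9}\right)^{2} = \left(-12 + 5 \frac{6}{\left(-2 + 5\right)^{2} + 9}\right)^{2} = \left(-12 + 5 \frac{6}{3^{2} + 9}\right)^{2} = \left(-12 + 5 \frac{6}{9 + 9}\right)^{2} = \left(-12 + 5 \cdot \frac{6}{18}\right)^{2} = \left(-12 + 5 \cdot 6 \cdot \frac{1}{18}\right)^{2} = \left(-12 + 5 \cdot \frac{1}{3}\right)^{2} = \left(-12 + \frac{5}{3}\right)^{2} = \left(- \frac{31}{3}\right)^{2} = \frac{961}{9}$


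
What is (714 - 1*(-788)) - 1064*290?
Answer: -307058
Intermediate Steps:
(714 - 1*(-788)) - 1064*290 = (714 + 788) - 308560 = 1502 - 308560 = -307058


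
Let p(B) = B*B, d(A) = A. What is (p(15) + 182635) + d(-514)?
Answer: 182346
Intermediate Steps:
p(B) = B²
(p(15) + 182635) + d(-514) = (15² + 182635) - 514 = (225 + 182635) - 514 = 182860 - 514 = 182346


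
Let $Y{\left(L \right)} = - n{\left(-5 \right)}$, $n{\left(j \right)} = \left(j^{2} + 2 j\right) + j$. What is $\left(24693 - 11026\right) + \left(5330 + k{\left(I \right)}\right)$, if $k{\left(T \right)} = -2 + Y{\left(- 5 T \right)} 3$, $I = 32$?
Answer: $18965$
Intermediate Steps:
$n{\left(j \right)} = j^{2} + 3 j$
$Y{\left(L \right)} = -10$ ($Y{\left(L \right)} = - \left(-5\right) \left(3 - 5\right) = - \left(-5\right) \left(-2\right) = \left(-1\right) 10 = -10$)
$k{\left(T \right)} = -32$ ($k{\left(T \right)} = -2 - 30 = -32$)
$\left(24693 - 11026\right) + \left(5330 + k{\left(I \right)}\right) = \left(24693 - 11026\right) + \left(5330 - 32\right) = 13667 + 5298 = 18965$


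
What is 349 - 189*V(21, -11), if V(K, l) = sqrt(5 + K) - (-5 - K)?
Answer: -4565 - 189*sqrt(26) ≈ -5528.7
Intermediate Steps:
V(K, l) = 5 + K + sqrt(5 + K) (V(K, l) = sqrt(5 + K) + (5 + K) = 5 + K + sqrt(5 + K))
349 - 189*V(21, -11) = 349 - 189*(5 + 21 + sqrt(5 + 21)) = 349 - 189*(5 + 21 + sqrt(26)) = 349 - 189*(26 + sqrt(26)) = 349 + (-4914 - 189*sqrt(26)) = -4565 - 189*sqrt(26)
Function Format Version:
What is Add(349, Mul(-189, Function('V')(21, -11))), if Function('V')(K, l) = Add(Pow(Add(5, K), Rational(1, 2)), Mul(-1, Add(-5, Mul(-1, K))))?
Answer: Add(-4565, Mul(-189, Pow(26, Rational(1, 2)))) ≈ -5528.7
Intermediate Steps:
Function('V')(K, l) = Add(5, K, Pow(Add(5, K), Rational(1, 2))) (Function('V')(K, l) = Add(Pow(Add(5, K), Rational(1, 2)), Add(5, K)) = Add(5, K, Pow(Add(5, K), Rational(1, 2))))
Add(349, Mul(-189, Function('V')(21, -11))) = Add(349, Mul(-189, Add(5, 21, Pow(Add(5, 21), Rational(1, 2))))) = Add(349, Mul(-189, Add(5, 21, Pow(26, Rational(1, 2))))) = Add(349, Mul(-189, Add(26, Pow(26, Rational(1, 2))))) = Add(349, Add(-4914, Mul(-189, Pow(26, Rational(1, 2))))) = Add(-4565, Mul(-189, Pow(26, Rational(1, 2))))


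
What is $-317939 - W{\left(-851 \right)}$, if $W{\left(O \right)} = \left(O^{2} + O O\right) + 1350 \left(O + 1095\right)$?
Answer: $-2095741$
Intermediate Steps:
$W{\left(O \right)} = 1478250 + 2 O^{2} + 1350 O$ ($W{\left(O \right)} = \left(O^{2} + O^{2}\right) + 1350 \left(1095 + O\right) = 2 O^{2} + \left(1478250 + 1350 O\right) = 1478250 + 2 O^{2} + 1350 O$)
$-317939 - W{\left(-851 \right)} = -317939 - \left(1478250 + 2 \left(-851\right)^{2} + 1350 \left(-851\right)\right) = -317939 - \left(1478250 + 2 \cdot 724201 - 1148850\right) = -317939 - \left(1478250 + 1448402 - 1148850\right) = -317939 - 1777802 = -2095741$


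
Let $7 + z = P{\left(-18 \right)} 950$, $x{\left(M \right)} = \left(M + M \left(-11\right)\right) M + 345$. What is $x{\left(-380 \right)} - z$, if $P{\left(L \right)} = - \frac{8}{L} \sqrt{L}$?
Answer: $-1443648 - \frac{3800 i \sqrt{2}}{3} \approx -1.4436 \cdot 10^{6} - 1791.3 i$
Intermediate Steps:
$P{\left(L \right)} = - \frac{8}{\sqrt{L}}$
$x{\left(M \right)} = 345 - 10 M^{2}$ ($x{\left(M \right)} = \left(M - 11 M\right) M + 345 = - 10 M M + 345 = - 10 M^{2} + 345 = 345 - 10 M^{2}$)
$z = -7 + \frac{3800 i \sqrt{2}}{3}$ ($z = -7 + - \frac{8}{3 i \sqrt{2}} \cdot 950 = -7 + - 8 \left(- \frac{i \sqrt{2}}{6}\right) 950 = -7 + \frac{4 i \sqrt{2}}{3} \cdot 950 = -7 + \frac{3800 i \sqrt{2}}{3} \approx -7.0 + 1791.3 i$)
$x{\left(-380 \right)} - z = \left(345 - 10 \left(-380\right)^{2}\right) - \left(-7 + \frac{3800 i \sqrt{2}}{3}\right) = \left(345 - 1444000\right) + \left(7 - \frac{3800 i \sqrt{2}}{3}\right) = -1443655 + \left(7 - \frac{3800 i \sqrt{2}}{3}\right) = -1443648 - \frac{3800 i \sqrt{2}}{3}$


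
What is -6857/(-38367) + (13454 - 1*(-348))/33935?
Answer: 762233629/1301984145 ≈ 0.58544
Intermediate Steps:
-6857/(-38367) + (13454 - 1*(-348))/33935 = -6857*(-1/38367) + (13454 + 348)*(1/33935) = 6857/38367 + 13802*(1/33935) = 6857/38367 + 13802/33935 = 762233629/1301984145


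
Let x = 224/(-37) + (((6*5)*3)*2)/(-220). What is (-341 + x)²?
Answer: 20046029056/165649 ≈ 1.2102e+5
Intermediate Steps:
x = -2797/407 (x = 224*(-1/37) + ((30*3)*2)*(-1/220) = -224/37 + (90*2)*(-1/220) = -224/37 + 180*(-1/220) = -224/37 - 9/11 = -2797/407 ≈ -6.8722)
(-341 + x)² = (-341 - 2797/407)² = (-141584/407)² = 20046029056/165649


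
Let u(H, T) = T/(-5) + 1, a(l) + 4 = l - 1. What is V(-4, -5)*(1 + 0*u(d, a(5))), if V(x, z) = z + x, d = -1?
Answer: -9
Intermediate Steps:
a(l) = -5 + l (a(l) = -4 + (l - 1) = -4 + (-1 + l) = -5 + l)
V(x, z) = x + z
u(H, T) = 1 - T/5 (u(H, T) = -T/5 + 1 = 1 - T/5)
V(-4, -5)*(1 + 0*u(d, a(5))) = (-4 - 5)*(1 + 0*(1 - (-5 + 5)/5)) = -9*(1 + 0*(1 - ⅕*0)) = -9*(1 + 0*(1 + 0)) = -9*(1 + 0*1) = -9*(1 + 0) = -9*1 = -9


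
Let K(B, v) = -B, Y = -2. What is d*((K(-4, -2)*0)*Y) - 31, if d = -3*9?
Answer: -31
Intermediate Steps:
d = -27
d*((K(-4, -2)*0)*Y) - 31 = -27*-1*(-4)*0*(-2) - 31 = -27*4*0*(-2) - 31 = -0*(-2) - 31 = -27*0 - 31 = 0 - 31 = -31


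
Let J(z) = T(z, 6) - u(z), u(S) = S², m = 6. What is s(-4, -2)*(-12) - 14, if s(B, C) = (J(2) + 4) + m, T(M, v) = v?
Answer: -158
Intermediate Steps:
J(z) = 6 - z²
s(B, C) = 12 (s(B, C) = ((6 - 1*2²) + 4) + 6 = ((6 - 1*4) + 4) + 6 = ((6 - 4) + 4) + 6 = (2 + 4) + 6 = 6 + 6 = 12)
s(-4, -2)*(-12) - 14 = 12*(-12) - 14 = -144 - 14 = -158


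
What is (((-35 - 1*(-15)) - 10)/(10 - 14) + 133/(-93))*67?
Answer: 75643/186 ≈ 406.68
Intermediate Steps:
(((-35 - 1*(-15)) - 10)/(10 - 14) + 133/(-93))*67 = (((-35 + 15) - 10)/(-4) + 133*(-1/93))*67 = ((-20 - 10)*(-¼) - 133/93)*67 = (-30*(-¼) - 133/93)*67 = (15/2 - 133/93)*67 = (1129/186)*67 = 75643/186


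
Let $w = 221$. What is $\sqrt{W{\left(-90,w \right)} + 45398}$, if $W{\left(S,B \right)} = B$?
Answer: $49 \sqrt{19} \approx 213.59$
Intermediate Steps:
$\sqrt{W{\left(-90,w \right)} + 45398} = \sqrt{221 + 45398} = \sqrt{45619} = 49 \sqrt{19}$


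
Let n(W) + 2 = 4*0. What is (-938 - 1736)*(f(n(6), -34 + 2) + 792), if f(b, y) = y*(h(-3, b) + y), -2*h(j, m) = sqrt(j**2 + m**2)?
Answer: -4855984 - 42784*sqrt(13) ≈ -5.0102e+6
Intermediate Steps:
h(j, m) = -sqrt(j**2 + m**2)/2
n(W) = -2 (n(W) = -2 + 4*0 = -2 + 0 = -2)
f(b, y) = y*(y - sqrt(9 + b**2)/2) (f(b, y) = y*(-sqrt((-3)**2 + b**2)/2 + y) = y*(-sqrt(9 + b**2)/2 + y) = y*(y - sqrt(9 + b**2)/2))
(-938 - 1736)*(f(n(6), -34 + 2) + 792) = (-938 - 1736)*((-34 + 2)*(-sqrt(9 + (-2)**2) + 2*(-34 + 2))/2 + 792) = -2674*((1/2)*(-32)*(-sqrt(9 + 4) + 2*(-32)) + 792) = -2674*((1/2)*(-32)*(-sqrt(13) - 64) + 792) = -2674*((1/2)*(-32)*(-64 - sqrt(13)) + 792) = -2674*((1024 + 16*sqrt(13)) + 792) = -2674*(1816 + 16*sqrt(13)) = -4855984 - 42784*sqrt(13)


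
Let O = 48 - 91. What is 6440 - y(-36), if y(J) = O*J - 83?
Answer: 4975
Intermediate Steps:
O = -43
y(J) = -83 - 43*J (y(J) = -43*J - 83 = -83 - 43*J)
6440 - y(-36) = 6440 - (-83 - 43*(-36)) = 6440 - (-83 + 1548) = 6440 - 1*1465 = 6440 - 1465 = 4975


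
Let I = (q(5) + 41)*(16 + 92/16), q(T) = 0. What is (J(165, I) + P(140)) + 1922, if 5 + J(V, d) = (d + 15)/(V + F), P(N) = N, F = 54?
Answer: 601853/292 ≈ 2061.1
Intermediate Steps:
I = 3567/4 (I = (0 + 41)*(16 + 92/16) = 41*(16 + 92*(1/16)) = 41*(16 + 23/4) = 41*(87/4) = 3567/4 ≈ 891.75)
J(V, d) = -5 + (15 + d)/(54 + V) (J(V, d) = -5 + (d + 15)/(V + 54) = -5 + (15 + d)/(54 + V))
(J(165, I) + P(140)) + 1922 = ((-255 + 3567/4 - 5*165)/(54 + 165) + 140) + 1922 = ((-255 + 3567/4 - 825)/219 + 140) + 1922 = ((1/219)*(-753/4) + 140) + 1922 = (-251/292 + 140) + 1922 = 40629/292 + 1922 = 601853/292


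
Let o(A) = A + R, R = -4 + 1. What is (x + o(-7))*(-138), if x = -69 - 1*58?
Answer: 18906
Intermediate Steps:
R = -3
o(A) = -3 + A (o(A) = A - 3 = -3 + A)
x = -127 (x = -69 - 58 = -127)
(x + o(-7))*(-138) = (-127 + (-3 - 7))*(-138) = (-127 - 10)*(-138) = -137*(-138) = 18906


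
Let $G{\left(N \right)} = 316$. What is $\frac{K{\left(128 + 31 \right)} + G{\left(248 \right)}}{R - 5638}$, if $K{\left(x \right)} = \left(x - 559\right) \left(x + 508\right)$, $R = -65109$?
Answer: $\frac{266484}{70747} \approx 3.7667$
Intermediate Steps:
$K{\left(x \right)} = \left(-559 + x\right) \left(508 + x\right)$
$\frac{K{\left(128 + 31 \right)} + G{\left(248 \right)}}{R - 5638} = \frac{\left(-283972 + \left(128 + 31\right)^{2} - 51 \left(128 + 31\right)\right) + 316}{-65109 - 5638} = \frac{\left(-283972 + 159^{2} - 8109\right) + 316}{-70747} = \left(\left(-283972 + 25281 - 8109\right) + 316\right) \left(- \frac{1}{70747}\right) = \left(-266800 + 316\right) \left(- \frac{1}{70747}\right) = \left(-266484\right) \left(- \frac{1}{70747}\right) = \frac{266484}{70747}$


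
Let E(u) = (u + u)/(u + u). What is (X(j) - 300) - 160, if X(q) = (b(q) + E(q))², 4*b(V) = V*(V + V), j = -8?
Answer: 629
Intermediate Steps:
b(V) = V²/2 (b(V) = (V*(V + V))/4 = (V*(2*V))/4 = (2*V²)/4 = V²/2)
E(u) = 1 (E(u) = (2*u)/((2*u)) = (2*u)*(1/(2*u)) = 1)
X(q) = (1 + q²/2)² (X(q) = (q²/2 + 1)² = (1 + q²/2)²)
(X(j) - 300) - 160 = ((2 + (-8)²)²/4 - 300) - 160 = ((2 + 64)²/4 - 300) - 160 = ((¼)*66² - 300) - 160 = ((¼)*4356 - 300) - 160 = (1089 - 300) - 160 = 789 - 160 = 629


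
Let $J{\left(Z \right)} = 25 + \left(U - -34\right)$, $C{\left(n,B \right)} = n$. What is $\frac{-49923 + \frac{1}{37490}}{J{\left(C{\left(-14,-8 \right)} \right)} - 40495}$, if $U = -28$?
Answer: $\frac{1871613269}{1516995360} \approx 1.2338$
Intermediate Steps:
$J{\left(Z \right)} = 31$ ($J{\left(Z \right)} = 25 - -6 = 25 + \left(-28 + 34\right) = 25 + 6 = 31$)
$\frac{-49923 + \frac{1}{37490}}{J{\left(C{\left(-14,-8 \right)} \right)} - 40495} = \frac{-49923 + \frac{1}{37490}}{31 - 40495} = \frac{-49923 + \frac{1}{37490}}{-40464} = \left(- \frac{1871613269}{37490}\right) \left(- \frac{1}{40464}\right) = \frac{1871613269}{1516995360}$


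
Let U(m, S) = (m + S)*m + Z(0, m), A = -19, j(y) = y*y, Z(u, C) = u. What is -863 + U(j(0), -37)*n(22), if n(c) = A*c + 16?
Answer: -863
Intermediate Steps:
j(y) = y**2
n(c) = 16 - 19*c (n(c) = -19*c + 16 = 16 - 19*c)
U(m, S) = m*(S + m) (U(m, S) = (m + S)*m + 0 = (S + m)*m + 0 = m*(S + m) + 0 = m*(S + m))
-863 + U(j(0), -37)*n(22) = -863 + (0**2*(-37 + 0**2))*(16 - 19*22) = -863 + (0*(-37 + 0))*(16 - 418) = -863 + (0*(-37))*(-402) = -863 + 0*(-402) = -863 + 0 = -863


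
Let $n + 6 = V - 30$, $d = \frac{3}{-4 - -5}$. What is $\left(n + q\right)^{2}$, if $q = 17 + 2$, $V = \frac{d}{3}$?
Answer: $256$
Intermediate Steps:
$d = 3$ ($d = \frac{3}{-4 + 5} = \frac{3}{1} = 3 \cdot 1 = 3$)
$V = 1$ ($V = \frac{3}{3} = 3 \cdot \frac{1}{3} = 1$)
$n = -35$ ($n = -6 + \left(1 - 30\right) = -6 - 29 = -35$)
$q = 19$
$\left(n + q\right)^{2} = \left(-35 + 19\right)^{2} = \left(-16\right)^{2} = 256$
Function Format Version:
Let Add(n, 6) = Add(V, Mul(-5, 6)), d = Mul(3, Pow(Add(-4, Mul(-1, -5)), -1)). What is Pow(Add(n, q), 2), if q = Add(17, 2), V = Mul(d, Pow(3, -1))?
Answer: 256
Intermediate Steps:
d = 3 (d = Mul(3, Pow(Add(-4, 5), -1)) = Mul(3, Pow(1, -1)) = Mul(3, 1) = 3)
V = 1 (V = Mul(3, Pow(3, -1)) = Mul(3, Rational(1, 3)) = 1)
n = -35 (n = Add(-6, Add(1, Mul(-5, 6))) = Add(-6, Add(1, -30)) = Add(-6, -29) = -35)
q = 19
Pow(Add(n, q), 2) = Pow(Add(-35, 19), 2) = Pow(-16, 2) = 256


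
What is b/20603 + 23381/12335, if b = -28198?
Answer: 133896413/254138005 ≈ 0.52687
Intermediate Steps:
b/20603 + 23381/12335 = -28198/20603 + 23381/12335 = 133896413/254138005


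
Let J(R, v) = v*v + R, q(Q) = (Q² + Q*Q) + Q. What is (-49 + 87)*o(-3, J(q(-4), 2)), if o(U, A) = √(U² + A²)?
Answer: 38*√1033 ≈ 1221.3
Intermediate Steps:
q(Q) = Q + 2*Q² (q(Q) = (Q² + Q²) + Q = 2*Q² + Q = Q + 2*Q²)
J(R, v) = R + v² (J(R, v) = v² + R = R + v²)
o(U, A) = √(A² + U²)
(-49 + 87)*o(-3, J(q(-4), 2)) = (-49 + 87)*√((-4*(1 + 2*(-4)) + 2²)² + (-3)²) = 38*√((-4*(1 - 8) + 4)² + 9) = 38*√((-4*(-7) + 4)² + 9) = 38*√((28 + 4)² + 9) = 38*√(32² + 9) = 38*√(1024 + 9) = 38*√1033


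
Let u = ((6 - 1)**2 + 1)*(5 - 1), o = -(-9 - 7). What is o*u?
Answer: 1664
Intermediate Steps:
o = 16 (o = -1*(-16) = 16)
u = 104 (u = (5**2 + 1)*4 = (25 + 1)*4 = 26*4 = 104)
o*u = 16*104 = 1664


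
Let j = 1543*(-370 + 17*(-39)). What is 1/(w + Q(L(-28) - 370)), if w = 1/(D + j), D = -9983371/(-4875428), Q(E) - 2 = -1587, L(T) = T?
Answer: -7771027338961/12317078337128613 ≈ -0.00063092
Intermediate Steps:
Q(E) = -1585 (Q(E) = 2 - 1587 = -1585)
D = 9983371/4875428 (D = -9983371*(-1/4875428) = 9983371/4875428 ≈ 2.0477)
j = -1593919 (j = 1543*(-370 - 663) = 1543*(-1033) = -1593919)
w = -4875428/7771027338961 (w = 1/(9983371/4875428 - 1593919) = 1/(-7771027338961/4875428) = -4875428/7771027338961 ≈ -6.2738e-7)
1/(w + Q(L(-28) - 370)) = 1/(-4875428/7771027338961 - 1585) = 1/(-12317078337128613/7771027338961) = -7771027338961/12317078337128613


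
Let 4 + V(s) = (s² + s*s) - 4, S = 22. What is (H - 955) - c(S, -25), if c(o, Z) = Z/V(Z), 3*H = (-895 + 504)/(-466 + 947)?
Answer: -570668759/597402 ≈ -955.25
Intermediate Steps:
H = -391/1443 (H = ((-895 + 504)/(-466 + 947))/3 = (-391/481)/3 = (-391*1/481)/3 = (⅓)*(-391/481) = -391/1443 ≈ -0.27096)
V(s) = -8 + 2*s² (V(s) = -4 + ((s² + s*s) - 4) = -4 + ((s² + s²) - 4) = -4 + (2*s² - 4) = -4 + (-4 + 2*s²) = -8 + 2*s²)
c(o, Z) = Z/(-8 + 2*Z²)
(H - 955) - c(S, -25) = (-391/1443 - 955) - (-25)/(2*(-4 + (-25)²)) = -1378456/1443 - (-25)/(2*(-4 + 625)) = -1378456/1443 - (-25)/(2*621) = -1378456/1443 - 1*(-25/1242) = -1378456/1443 + 25/1242 = -570668759/597402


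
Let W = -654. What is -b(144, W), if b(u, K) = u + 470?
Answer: -614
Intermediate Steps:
b(u, K) = 470 + u
-b(144, W) = -(470 + 144) = -1*614 = -614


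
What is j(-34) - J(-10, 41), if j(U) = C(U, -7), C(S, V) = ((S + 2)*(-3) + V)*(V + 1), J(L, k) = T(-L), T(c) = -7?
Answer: -527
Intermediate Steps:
J(L, k) = -7
C(S, V) = (1 + V)*(-6 + V - 3*S) (C(S, V) = ((2 + S)*(-3) + V)*(1 + V) = ((-6 - 3*S) + V)*(1 + V) = (-6 + V - 3*S)*(1 + V) = (1 + V)*(-6 + V - 3*S))
j(U) = 78 + 18*U (j(U) = -6 + (-7)**2 - 5*(-7) - 3*U - 3*U*(-7) = -6 + 49 + 35 - 3*U + 21*U = 78 + 18*U)
j(-34) - J(-10, 41) = (78 + 18*(-34)) - 1*(-7) = (78 - 612) + 7 = -534 + 7 = -527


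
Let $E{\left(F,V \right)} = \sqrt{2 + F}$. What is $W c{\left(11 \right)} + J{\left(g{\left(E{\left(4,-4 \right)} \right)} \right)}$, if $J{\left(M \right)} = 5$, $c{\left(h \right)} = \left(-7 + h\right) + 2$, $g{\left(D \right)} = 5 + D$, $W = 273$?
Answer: $1643$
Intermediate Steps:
$c{\left(h \right)} = -5 + h$
$W c{\left(11 \right)} + J{\left(g{\left(E{\left(4,-4 \right)} \right)} \right)} = 273 \left(-5 + 11\right) + 5 = 273 \cdot 6 + 5 = 1638 + 5 = 1643$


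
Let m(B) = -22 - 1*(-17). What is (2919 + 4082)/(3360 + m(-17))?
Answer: 7001/3355 ≈ 2.0867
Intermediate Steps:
m(B) = -5 (m(B) = -22 + 17 = -5)
(2919 + 4082)/(3360 + m(-17)) = (2919 + 4082)/(3360 - 5) = 7001/3355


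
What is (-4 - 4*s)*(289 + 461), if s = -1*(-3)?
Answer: -12000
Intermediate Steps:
s = 3
(-4 - 4*s)*(289 + 461) = (-4 - 4*3)*(289 + 461) = (-4 - 12)*750 = -16*750 = -12000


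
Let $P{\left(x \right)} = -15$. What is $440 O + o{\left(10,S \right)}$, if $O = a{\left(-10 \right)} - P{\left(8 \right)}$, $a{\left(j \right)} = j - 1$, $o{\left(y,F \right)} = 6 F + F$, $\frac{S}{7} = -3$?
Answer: $1613$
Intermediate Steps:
$S = -21$ ($S = 7 \left(-3\right) = -21$)
$o{\left(y,F \right)} = 7 F$
$a{\left(j \right)} = -1 + j$
$O = 4$ ($O = \left(-1 - 10\right) - -15 = -11 + 15 = 4$)
$440 O + o{\left(10,S \right)} = 440 \cdot 4 + 7 \left(-21\right) = 1760 - 147 = 1613$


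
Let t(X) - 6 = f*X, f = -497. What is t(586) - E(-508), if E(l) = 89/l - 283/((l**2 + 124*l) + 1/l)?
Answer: -14661120086656313/50341060100 ≈ -2.9124e+5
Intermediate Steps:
t(X) = 6 - 497*X
E(l) = -283/(1/l + l**2 + 124*l) + 89/l (E(l) = 89/l - 283/(1/l + l**2 + 124*l) = -283/(1/l + l**2 + 124*l) + 89/l)
t(586) - E(-508) = (6 - 497*586) - (89 + 89*(-508)**3 + 10753*(-508)**2)/(-508 + (-508)**4 + 124*(-508)**3) = (6 - 291242) - (89 + 89*(-131096512) + 10753*258064)/(-508 + 66597028096 + 124*(-131096512)) = -291236 - (89 - 11667589568 + 2774962192)/(-508 + 66597028096 - 16255967488) = -291236 - (-8892627287)/50341060100 = -291236 - 1*(-8892627287/50341060100) = -291236 + 8892627287/50341060100 = -14661120086656313/50341060100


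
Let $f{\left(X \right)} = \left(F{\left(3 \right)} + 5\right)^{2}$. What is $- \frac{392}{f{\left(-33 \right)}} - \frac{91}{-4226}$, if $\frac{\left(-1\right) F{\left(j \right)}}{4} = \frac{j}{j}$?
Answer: $- \frac{1656501}{4226} \approx -391.98$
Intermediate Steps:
$F{\left(j \right)} = -4$ ($F{\left(j \right)} = - 4 \frac{j}{j} = \left(-4\right) 1 = -4$)
$f{\left(X \right)} = 1$ ($f{\left(X \right)} = \left(-4 + 5\right)^{2} = 1^{2} = 1$)
$- \frac{392}{f{\left(-33 \right)}} - \frac{91}{-4226} = - \frac{392}{1} - \frac{91}{-4226} = \left(-392\right) 1 - - \frac{91}{4226} = -392 + \frac{91}{4226} = - \frac{1656501}{4226}$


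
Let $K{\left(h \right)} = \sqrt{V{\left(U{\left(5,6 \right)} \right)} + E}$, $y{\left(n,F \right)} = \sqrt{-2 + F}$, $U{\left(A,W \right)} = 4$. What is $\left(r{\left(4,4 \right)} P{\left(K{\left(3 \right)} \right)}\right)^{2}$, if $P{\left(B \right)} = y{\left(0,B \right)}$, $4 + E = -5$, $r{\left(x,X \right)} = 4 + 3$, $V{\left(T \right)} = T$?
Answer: $-98 + 49 i \sqrt{5} \approx -98.0 + 109.57 i$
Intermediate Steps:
$r{\left(x,X \right)} = 7$
$E = -9$ ($E = -4 - 5 = -9$)
$K{\left(h \right)} = i \sqrt{5}$ ($K{\left(h \right)} = \sqrt{4 - 9} = \sqrt{-5} = i \sqrt{5}$)
$P{\left(B \right)} = \sqrt{-2 + B}$
$\left(r{\left(4,4 \right)} P{\left(K{\left(3 \right)} \right)}\right)^{2} = \left(7 \sqrt{-2 + i \sqrt{5}}\right)^{2} = -98 + 49 i \sqrt{5}$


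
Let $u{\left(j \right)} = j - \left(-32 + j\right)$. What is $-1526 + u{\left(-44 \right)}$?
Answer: $-1494$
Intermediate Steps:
$u{\left(j \right)} = 32$
$-1526 + u{\left(-44 \right)} = -1526 + 32 = -1494$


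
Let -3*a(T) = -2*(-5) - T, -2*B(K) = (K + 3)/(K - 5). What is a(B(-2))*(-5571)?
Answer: 258123/14 ≈ 18437.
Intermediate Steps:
B(K) = -(3 + K)/(2*(-5 + K)) (B(K) = -(K + 3)/(2*(K - 5)) = -(3 + K)/(2*(-5 + K)))
a(T) = -10/3 + T/3 (a(T) = -(-2*(-5) - T)/3 = -(10 - T)/3 = -10/3 + T/3)
a(B(-2))*(-5571) = (-10/3 + ((-3 - 1*(-2))/(2*(-5 - 2)))/3)*(-5571) = (-10/3 + ((1/2)*(-3 + 2)/(-7))/3)*(-5571) = (-10/3 + ((1/2)*(-1/7)*(-1))/3)*(-5571) = (-10/3 + (1/3)*(1/14))*(-5571) = (-10/3 + 1/42)*(-5571) = -139/42*(-5571) = 258123/14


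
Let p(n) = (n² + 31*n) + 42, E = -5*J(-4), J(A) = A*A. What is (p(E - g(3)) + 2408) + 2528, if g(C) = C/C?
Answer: 9028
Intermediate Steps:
J(A) = A²
E = -80 (E = -5*(-4)² = -5*16 = -80)
g(C) = 1
p(n) = 42 + n² + 31*n
(p(E - g(3)) + 2408) + 2528 = ((42 + (-80 - 1*1)² + 31*(-80 - 1*1)) + 2408) + 2528 = ((42 + (-80 - 1)² + 31*(-80 - 1)) + 2408) + 2528 = ((42 + (-81)² + 31*(-81)) + 2408) + 2528 = ((42 + 6561 - 2511) + 2408) + 2528 = (4092 + 2408) + 2528 = 6500 + 2528 = 9028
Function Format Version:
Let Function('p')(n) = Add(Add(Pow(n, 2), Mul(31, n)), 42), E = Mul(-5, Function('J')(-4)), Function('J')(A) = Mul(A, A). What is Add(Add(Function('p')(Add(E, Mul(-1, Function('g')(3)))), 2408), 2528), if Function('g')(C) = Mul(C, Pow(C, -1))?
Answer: 9028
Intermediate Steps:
Function('J')(A) = Pow(A, 2)
E = -80 (E = Mul(-5, Pow(-4, 2)) = Mul(-5, 16) = -80)
Function('g')(C) = 1
Function('p')(n) = Add(42, Pow(n, 2), Mul(31, n))
Add(Add(Function('p')(Add(E, Mul(-1, Function('g')(3)))), 2408), 2528) = Add(Add(Add(42, Pow(Add(-80, Mul(-1, 1)), 2), Mul(31, Add(-80, Mul(-1, 1)))), 2408), 2528) = Add(Add(Add(42, Pow(Add(-80, -1), 2), Mul(31, Add(-80, -1))), 2408), 2528) = Add(Add(Add(42, Pow(-81, 2), Mul(31, -81)), 2408), 2528) = Add(Add(Add(42, 6561, -2511), 2408), 2528) = Add(Add(4092, 2408), 2528) = Add(6500, 2528) = 9028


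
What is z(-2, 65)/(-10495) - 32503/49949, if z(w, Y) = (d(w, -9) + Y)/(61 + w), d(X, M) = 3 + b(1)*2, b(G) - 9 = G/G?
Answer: -20130415627/30928670545 ≈ -0.65087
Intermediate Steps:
b(G) = 10 (b(G) = 9 + G/G = 9 + 1 = 10)
d(X, M) = 23 (d(X, M) = 3 + 10*2 = 3 + 20 = 23)
z(w, Y) = (23 + Y)/(61 + w)
z(-2, 65)/(-10495) - 32503/49949 = ((23 + 65)/(61 - 2))/(-10495) - 32503/49949 = (88/59)*(-1/10495) - 32503*1/49949 = ((1/59)*88)*(-1/10495) - 32503/49949 = (88/59)*(-1/10495) - 32503/49949 = -88/619205 - 32503/49949 = -20130415627/30928670545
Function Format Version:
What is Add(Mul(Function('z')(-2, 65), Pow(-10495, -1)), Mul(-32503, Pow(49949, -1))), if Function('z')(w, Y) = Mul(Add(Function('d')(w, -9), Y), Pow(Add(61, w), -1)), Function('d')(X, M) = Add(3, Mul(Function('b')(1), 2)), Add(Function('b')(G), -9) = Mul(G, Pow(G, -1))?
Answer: Rational(-20130415627, 30928670545) ≈ -0.65087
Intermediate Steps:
Function('b')(G) = 10 (Function('b')(G) = Add(9, Mul(G, Pow(G, -1))) = Add(9, 1) = 10)
Function('d')(X, M) = 23 (Function('d')(X, M) = Add(3, Mul(10, 2)) = Add(3, 20) = 23)
Function('z')(w, Y) = Mul(Pow(Add(61, w), -1), Add(23, Y)) (Function('z')(w, Y) = Mul(Add(23, Y), Pow(Add(61, w), -1)) = Mul(Pow(Add(61, w), -1), Add(23, Y)))
Add(Mul(Function('z')(-2, 65), Pow(-10495, -1)), Mul(-32503, Pow(49949, -1))) = Add(Mul(Mul(Pow(Add(61, -2), -1), Add(23, 65)), Pow(-10495, -1)), Mul(-32503, Pow(49949, -1))) = Add(Mul(Mul(Pow(59, -1), 88), Rational(-1, 10495)), Mul(-32503, Rational(1, 49949))) = Add(Mul(Mul(Rational(1, 59), 88), Rational(-1, 10495)), Rational(-32503, 49949)) = Add(Mul(Rational(88, 59), Rational(-1, 10495)), Rational(-32503, 49949)) = Add(Rational(-88, 619205), Rational(-32503, 49949)) = Rational(-20130415627, 30928670545)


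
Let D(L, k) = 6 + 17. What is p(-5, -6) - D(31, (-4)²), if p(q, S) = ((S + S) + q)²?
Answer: 266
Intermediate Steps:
D(L, k) = 23
p(q, S) = (q + 2*S)² (p(q, S) = (2*S + q)² = (q + 2*S)²)
p(-5, -6) - D(31, (-4)²) = (-5 + 2*(-6))² - 1*23 = (-5 - 12)² - 23 = (-17)² - 23 = 289 - 23 = 266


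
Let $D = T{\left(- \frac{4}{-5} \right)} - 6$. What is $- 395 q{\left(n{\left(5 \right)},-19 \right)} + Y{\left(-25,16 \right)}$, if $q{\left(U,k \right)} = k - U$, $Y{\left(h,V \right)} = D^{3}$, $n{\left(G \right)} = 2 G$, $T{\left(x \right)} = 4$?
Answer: $11447$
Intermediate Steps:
$D = -2$ ($D = 4 - 6 = -2$)
$Y{\left(h,V \right)} = -8$ ($Y{\left(h,V \right)} = \left(-2\right)^{3} = -8$)
$- 395 q{\left(n{\left(5 \right)},-19 \right)} + Y{\left(-25,16 \right)} = - 395 \left(-19 - 2 \cdot 5\right) - 8 = - 395 \left(-19 - 10\right) - 8 = \left(-395\right) \left(-29\right) - 8 = 11455 - 8 = 11447$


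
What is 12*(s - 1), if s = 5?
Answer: 48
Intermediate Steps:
12*(s - 1) = 12*(5 - 1) = 12*4 = 48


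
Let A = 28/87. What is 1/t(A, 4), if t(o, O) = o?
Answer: 87/28 ≈ 3.1071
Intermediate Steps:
A = 28/87 (A = 28*(1/87) = 28/87 ≈ 0.32184)
1/t(A, 4) = 1/(28/87) = 87/28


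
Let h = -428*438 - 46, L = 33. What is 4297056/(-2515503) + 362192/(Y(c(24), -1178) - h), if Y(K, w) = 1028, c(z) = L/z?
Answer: 16822786408/79044650769 ≈ 0.21283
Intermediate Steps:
c(z) = 33/z
h = -187510 (h = -187464 - 46 = -187510)
4297056/(-2515503) + 362192/(Y(c(24), -1178) - h) = 4297056/(-2515503) + 362192/(1028 - 1*(-187510)) = 4297056*(-1/2515503) + 362192/(1028 + 187510) = -1432352/838501 + 362192/188538 = -1432352/838501 + 362192*(1/188538) = -1432352/838501 + 181096/94269 = 16822786408/79044650769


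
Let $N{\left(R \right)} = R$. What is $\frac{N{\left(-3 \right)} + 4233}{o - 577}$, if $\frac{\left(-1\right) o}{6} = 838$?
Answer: $- \frac{846}{1121} \approx -0.75468$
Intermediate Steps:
$o = -5028$ ($o = \left(-6\right) 838 = -5028$)
$\frac{N{\left(-3 \right)} + 4233}{o - 577} = \frac{-3 + 4233}{-5028 - 577} = \frac{4230}{-5605} = 4230 \left(- \frac{1}{5605}\right) = - \frac{846}{1121}$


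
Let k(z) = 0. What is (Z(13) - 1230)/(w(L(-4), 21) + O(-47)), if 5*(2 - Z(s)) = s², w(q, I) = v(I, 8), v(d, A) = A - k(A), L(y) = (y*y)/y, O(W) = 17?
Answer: -6309/125 ≈ -50.472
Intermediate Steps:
L(y) = y (L(y) = y²/y = y)
v(d, A) = A (v(d, A) = A - 1*0 = A + 0 = A)
w(q, I) = 8
Z(s) = 2 - s²/5
(Z(13) - 1230)/(w(L(-4), 21) + O(-47)) = ((2 - ⅕*13²) - 1230)/(8 + 17) = ((2 - ⅕*169) - 1230)/25 = ((2 - 169/5) - 1230)*(1/25) = (-159/5 - 1230)*(1/25) = -6309/5*1/25 = -6309/125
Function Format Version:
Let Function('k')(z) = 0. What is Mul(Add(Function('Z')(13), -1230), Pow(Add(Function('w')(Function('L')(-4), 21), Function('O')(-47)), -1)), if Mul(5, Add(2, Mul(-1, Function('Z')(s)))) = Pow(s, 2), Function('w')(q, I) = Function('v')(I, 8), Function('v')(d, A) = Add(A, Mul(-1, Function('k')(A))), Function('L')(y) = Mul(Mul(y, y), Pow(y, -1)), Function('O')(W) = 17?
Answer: Rational(-6309, 125) ≈ -50.472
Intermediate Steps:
Function('L')(y) = y (Function('L')(y) = Mul(Pow(y, 2), Pow(y, -1)) = y)
Function('v')(d, A) = A (Function('v')(d, A) = Add(A, Mul(-1, 0)) = Add(A, 0) = A)
Function('w')(q, I) = 8
Function('Z')(s) = Add(2, Mul(Rational(-1, 5), Pow(s, 2)))
Mul(Add(Function('Z')(13), -1230), Pow(Add(Function('w')(Function('L')(-4), 21), Function('O')(-47)), -1)) = Mul(Add(Add(2, Mul(Rational(-1, 5), Pow(13, 2))), -1230), Pow(Add(8, 17), -1)) = Mul(Add(Add(2, Mul(Rational(-1, 5), 169)), -1230), Pow(25, -1)) = Mul(Add(Add(2, Rational(-169, 5)), -1230), Rational(1, 25)) = Mul(Add(Rational(-159, 5), -1230), Rational(1, 25)) = Mul(Rational(-6309, 5), Rational(1, 25)) = Rational(-6309, 125)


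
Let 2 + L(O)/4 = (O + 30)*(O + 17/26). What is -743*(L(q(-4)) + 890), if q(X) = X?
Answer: -396762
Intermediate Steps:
L(O) = -8 + 4*(30 + O)*(17/26 + O) (L(O) = -8 + 4*((O + 30)*(O + 17/26)) = -8 + 4*((30 + O)*(O + 17*(1/26))) = -8 + 4*((30 + O)*(O + 17/26)) = -8 + 4*((30 + O)*(17/26 + O)) = -8 + 4*(30 + O)*(17/26 + O))
-743*(L(q(-4)) + 890) = -743*((916/13 + 4*(-4)² + (1594/13)*(-4)) + 890) = -743*((916/13 + 4*16 - 6376/13) + 890) = -743*((916/13 + 64 - 6376/13) + 890) = -743*(-356 + 890) = -743*534 = -396762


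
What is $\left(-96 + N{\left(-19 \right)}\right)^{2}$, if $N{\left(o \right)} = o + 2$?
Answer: $12769$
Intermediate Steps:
$N{\left(o \right)} = 2 + o$
$\left(-96 + N{\left(-19 \right)}\right)^{2} = \left(-96 + \left(2 - 19\right)\right)^{2} = \left(-96 - 17\right)^{2} = \left(-113\right)^{2} = 12769$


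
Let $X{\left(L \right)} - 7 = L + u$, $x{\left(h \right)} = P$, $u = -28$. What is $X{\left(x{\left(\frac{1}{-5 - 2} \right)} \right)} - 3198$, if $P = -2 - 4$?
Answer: $-3225$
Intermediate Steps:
$P = -6$ ($P = -2 - 4 = -6$)
$x{\left(h \right)} = -6$
$X{\left(L \right)} = -21 + L$ ($X{\left(L \right)} = 7 + \left(L - 28\right) = 7 + \left(-28 + L\right) = -21 + L$)
$X{\left(x{\left(\frac{1}{-5 - 2} \right)} \right)} - 3198 = \left(-21 - 6\right) - 3198 = -27 - 3198 = -3225$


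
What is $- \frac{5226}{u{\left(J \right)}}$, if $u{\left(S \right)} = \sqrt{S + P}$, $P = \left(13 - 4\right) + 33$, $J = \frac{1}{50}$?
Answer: $- \frac{26130 \sqrt{4202}}{2101} \approx -806.2$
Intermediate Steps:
$J = \frac{1}{50} \approx 0.02$
$P = 42$ ($P = 9 + 33 = 42$)
$u{\left(S \right)} = \sqrt{42 + S}$ ($u{\left(S \right)} = \sqrt{S + 42} = \sqrt{42 + S}$)
$- \frac{5226}{u{\left(J \right)}} = - \frac{5226}{\sqrt{42 + \frac{1}{50}}} = - \frac{5226}{\sqrt{\frac{2101}{50}}} = - \frac{5226}{\frac{1}{10} \sqrt{4202}} = - 5226 \frac{5 \sqrt{4202}}{2101} = - \frac{26130 \sqrt{4202}}{2101}$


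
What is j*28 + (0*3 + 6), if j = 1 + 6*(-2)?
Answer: -302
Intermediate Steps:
j = -11 (j = 1 - 12 = -11)
j*28 + (0*3 + 6) = -11*28 + (0*3 + 6) = -308 + (0 + 6) = -308 + 6 = -302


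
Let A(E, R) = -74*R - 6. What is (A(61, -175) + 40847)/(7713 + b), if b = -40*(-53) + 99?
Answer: 53791/9932 ≈ 5.4159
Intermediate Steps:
A(E, R) = -6 - 74*R
b = 2219 (b = 2120 + 99 = 2219)
(A(61, -175) + 40847)/(7713 + b) = ((-6 - 74*(-175)) + 40847)/(7713 + 2219) = ((-6 + 12950) + 40847)/9932 = (12944 + 40847)*(1/9932) = 53791*(1/9932) = 53791/9932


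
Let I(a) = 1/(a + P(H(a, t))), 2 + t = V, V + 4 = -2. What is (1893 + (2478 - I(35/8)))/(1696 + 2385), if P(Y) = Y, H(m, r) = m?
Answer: 152981/142835 ≈ 1.0710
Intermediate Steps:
V = -6 (V = -4 - 2 = -6)
t = -8 (t = -2 - 6 = -8)
I(a) = 1/(2*a) (I(a) = 1/(a + a) = 1/(2*a))
(1893 + (2478 - I(35/8)))/(1696 + 2385) = (1893 + (2478 - 1/(2*(35/8))))/(1696 + 2385) = (1893 + (2478 - 1/(2*(35*(1/8)))))/4081 = (1893 + (2478 - 1/(2*35/8)))*(1/4081) = (1893 + (2478 - 8/(2*35)))*(1/4081) = (1893 + (2478 - 1*4/35))*(1/4081) = (1893 + (2478 - 4/35))*(1/4081) = (1893 + 86726/35)*(1/4081) = (152981/35)*(1/4081) = 152981/142835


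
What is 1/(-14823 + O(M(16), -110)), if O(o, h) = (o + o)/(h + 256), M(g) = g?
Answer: -73/1082063 ≈ -6.7464e-5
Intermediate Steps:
O(o, h) = 2*o/(256 + h) (O(o, h) = (2*o)/(256 + h) = 2*o/(256 + h))
1/(-14823 + O(M(16), -110)) = 1/(-14823 + 2*16/(256 - 110)) = 1/(-14823 + 2*16/146) = 1/(-14823 + 2*16*(1/146)) = 1/(-14823 + 16/73) = 1/(-1082063/73) = -73/1082063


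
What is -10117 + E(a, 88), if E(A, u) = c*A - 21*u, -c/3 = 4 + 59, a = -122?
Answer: 11093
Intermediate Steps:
c = -189 (c = -3*(4 + 59) = -3*63 = -189)
E(A, u) = -189*A - 21*u
-10117 + E(a, 88) = -10117 + (-189*(-122) - 21*88) = -10117 + (23058 - 1848) = -10117 + 21210 = 11093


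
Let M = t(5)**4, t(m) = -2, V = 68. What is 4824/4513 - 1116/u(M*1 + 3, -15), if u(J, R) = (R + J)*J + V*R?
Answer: 2397591/1065068 ≈ 2.2511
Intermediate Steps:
M = 16 (M = (-2)**4 = 16)
u(J, R) = 68*R + J*(J + R) (u(J, R) = (R + J)*J + 68*R = (J + R)*J + 68*R = J*(J + R) + 68*R = 68*R + J*(J + R))
4824/4513 - 1116/u(M*1 + 3, -15) = 4824/4513 - 1116/((16*1 + 3)**2 + 68*(-15) + (16*1 + 3)*(-15)) = 4824*(1/4513) - 1116/((16 + 3)**2 - 1020 + (16 + 3)*(-15)) = 4824/4513 - 1116/(19**2 - 1020 + 19*(-15)) = 4824/4513 - 1116/(361 - 1020 - 285) = 4824/4513 - 1116/(-944) = 4824/4513 - 1116*(-1/944) = 4824/4513 + 279/236 = 2397591/1065068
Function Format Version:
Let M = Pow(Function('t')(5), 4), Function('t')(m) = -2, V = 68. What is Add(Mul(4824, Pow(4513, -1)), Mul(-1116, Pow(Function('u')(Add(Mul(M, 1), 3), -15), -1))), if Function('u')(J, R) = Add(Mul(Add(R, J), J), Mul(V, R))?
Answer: Rational(2397591, 1065068) ≈ 2.2511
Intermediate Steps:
M = 16 (M = Pow(-2, 4) = 16)
Function('u')(J, R) = Add(Mul(68, R), Mul(J, Add(J, R))) (Function('u')(J, R) = Add(Mul(Add(R, J), J), Mul(68, R)) = Add(Mul(Add(J, R), J), Mul(68, R)) = Add(Mul(J, Add(J, R)), Mul(68, R)) = Add(Mul(68, R), Mul(J, Add(J, R))))
Add(Mul(4824, Pow(4513, -1)), Mul(-1116, Pow(Function('u')(Add(Mul(M, 1), 3), -15), -1))) = Add(Mul(4824, Pow(4513, -1)), Mul(-1116, Pow(Add(Pow(Add(Mul(16, 1), 3), 2), Mul(68, -15), Mul(Add(Mul(16, 1), 3), -15)), -1))) = Add(Mul(4824, Rational(1, 4513)), Mul(-1116, Pow(Add(Pow(Add(16, 3), 2), -1020, Mul(Add(16, 3), -15)), -1))) = Add(Rational(4824, 4513), Mul(-1116, Pow(Add(Pow(19, 2), -1020, Mul(19, -15)), -1))) = Add(Rational(4824, 4513), Mul(-1116, Pow(Add(361, -1020, -285), -1))) = Add(Rational(4824, 4513), Mul(-1116, Pow(-944, -1))) = Add(Rational(4824, 4513), Mul(-1116, Rational(-1, 944))) = Add(Rational(4824, 4513), Rational(279, 236)) = Rational(2397591, 1065068)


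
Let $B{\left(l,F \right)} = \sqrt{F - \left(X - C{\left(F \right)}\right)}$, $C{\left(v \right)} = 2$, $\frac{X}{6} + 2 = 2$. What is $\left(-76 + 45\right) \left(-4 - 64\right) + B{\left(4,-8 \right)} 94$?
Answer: $2108 + 94 i \sqrt{6} \approx 2108.0 + 230.25 i$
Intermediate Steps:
$X = 0$ ($X = -12 + 6 \cdot 2 = -12 + 12 = 0$)
$B{\left(l,F \right)} = \sqrt{2 + F}$ ($B{\left(l,F \right)} = \sqrt{F + \left(2 - 0\right)} = \sqrt{F + \left(2 + 0\right)} = \sqrt{F + 2} = \sqrt{2 + F}$)
$\left(-76 + 45\right) \left(-4 - 64\right) + B{\left(4,-8 \right)} 94 = \left(-76 + 45\right) \left(-4 - 64\right) + \sqrt{2 - 8} \cdot 94 = \left(-31\right) \left(-68\right) + \sqrt{-6} \cdot 94 = 2108 + i \sqrt{6} \cdot 94 = 2108 + 94 i \sqrt{6}$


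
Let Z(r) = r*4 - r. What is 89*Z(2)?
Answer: 534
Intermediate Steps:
Z(r) = 3*r (Z(r) = 4*r - r = 3*r)
89*Z(2) = 89*(3*2) = 89*6 = 534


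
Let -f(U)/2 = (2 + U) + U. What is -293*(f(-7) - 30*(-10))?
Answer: -94932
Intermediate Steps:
f(U) = -4 - 4*U (f(U) = -2*((2 + U) + U) = -2*(2 + 2*U) = -4 - 4*U)
-293*(f(-7) - 30*(-10)) = -293*((-4 - 4*(-7)) - 30*(-10)) = -293*((-4 + 28) + 300) = -293*(24 + 300) = -293*324 = -94932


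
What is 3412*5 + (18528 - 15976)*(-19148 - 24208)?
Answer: -110627452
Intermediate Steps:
3412*5 + (18528 - 15976)*(-19148 - 24208) = 17060 + 2552*(-43356) = 17060 - 110644512 = -110627452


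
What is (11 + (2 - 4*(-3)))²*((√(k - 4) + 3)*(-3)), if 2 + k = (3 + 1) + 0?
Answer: -5625 - 1875*I*√2 ≈ -5625.0 - 2651.7*I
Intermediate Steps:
k = 2 (k = -2 + ((3 + 1) + 0) = -2 + (4 + 0) = -2 + 4 = 2)
(11 + (2 - 4*(-3)))²*((√(k - 4) + 3)*(-3)) = (11 + (2 - 4*(-3)))²*((√(2 - 4) + 3)*(-3)) = (11 + (2 + 12))²*((√(-2) + 3)*(-3)) = (11 + 14)²*((I*√2 + 3)*(-3)) = 25²*((3 + I*√2)*(-3)) = 625*(-9 - 3*I*√2) = -5625 - 1875*I*√2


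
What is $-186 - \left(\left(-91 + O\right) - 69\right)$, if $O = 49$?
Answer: $-75$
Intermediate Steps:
$-186 - \left(\left(-91 + O\right) - 69\right) = -186 - \left(\left(-91 + 49\right) - 69\right) = -186 - \left(-42 - 69\right) = -186 - -111 = -186 + 111 = -75$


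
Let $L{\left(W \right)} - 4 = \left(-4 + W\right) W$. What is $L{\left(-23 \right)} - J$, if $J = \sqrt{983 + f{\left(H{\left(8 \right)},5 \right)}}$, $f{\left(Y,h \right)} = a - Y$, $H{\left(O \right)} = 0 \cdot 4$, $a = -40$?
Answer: $625 - \sqrt{943} \approx 594.29$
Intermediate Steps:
$H{\left(O \right)} = 0$
$f{\left(Y,h \right)} = -40 - Y$
$L{\left(W \right)} = 4 + W \left(-4 + W\right)$ ($L{\left(W \right)} = 4 + \left(-4 + W\right) W = 4 + W \left(-4 + W\right)$)
$J = \sqrt{943}$ ($J = \sqrt{983 - 40} = \sqrt{943} \approx 30.708$)
$L{\left(-23 \right)} - J = \left(4 + \left(-23\right)^{2} - -92\right) - \sqrt{943} = \left(4 + 529 + 92\right) - \sqrt{943} = 625 - \sqrt{943}$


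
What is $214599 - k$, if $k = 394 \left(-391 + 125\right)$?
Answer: $319403$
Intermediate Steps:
$k = -104804$ ($k = 394 \left(-266\right) = -104804$)
$214599 - k = 214599 - -104804 = 214599 + 104804 = 319403$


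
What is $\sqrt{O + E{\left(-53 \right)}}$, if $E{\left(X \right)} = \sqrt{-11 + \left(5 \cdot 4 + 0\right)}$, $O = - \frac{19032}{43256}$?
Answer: $\frac{3 \sqrt{8315966}}{5407} \approx 1.6$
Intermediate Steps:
$O = - \frac{2379}{5407}$ ($O = \left(-19032\right) \frac{1}{43256} = - \frac{2379}{5407} \approx -0.43999$)
$E{\left(X \right)} = 3$ ($E{\left(X \right)} = \sqrt{-11 + \left(20 + 0\right)} = \sqrt{-11 + 20} = \sqrt{9} = 3$)
$\sqrt{O + E{\left(-53 \right)}} = \sqrt{- \frac{2379}{5407} + 3} = \sqrt{\frac{13842}{5407}} = \frac{3 \sqrt{8315966}}{5407}$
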